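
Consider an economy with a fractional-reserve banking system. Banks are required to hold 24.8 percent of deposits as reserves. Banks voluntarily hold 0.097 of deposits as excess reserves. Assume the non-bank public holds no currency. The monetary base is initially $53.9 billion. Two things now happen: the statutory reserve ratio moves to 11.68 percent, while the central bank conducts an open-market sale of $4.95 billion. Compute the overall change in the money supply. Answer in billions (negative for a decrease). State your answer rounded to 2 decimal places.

$72.72 billion

Before: m₁ = 1 / (0.248 + 0.097) ≈ 2.89855, MB₁ = 53.9, so M₁ = 2.89855 × 53.9 ≈ 156.2318 billion.
After: m₂ = 1 / (0.1168 + 0.097) ≈ 4.67727, MB₂ = 53.9 − 4.95 = 48.95, so M₂ = 4.67727 × 48.95 ≈ 228.9524 billion.
ΔM = M₂ − M₁ = 228.9524 − 156.2318 = 72.7206 billion.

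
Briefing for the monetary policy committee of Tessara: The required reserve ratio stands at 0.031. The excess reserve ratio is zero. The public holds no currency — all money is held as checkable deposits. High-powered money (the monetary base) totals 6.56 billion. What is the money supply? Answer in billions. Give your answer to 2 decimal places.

With no currency drain or excess reserves, the money multiplier is m = 1/rr = 1/0.031 ≈ 32.2581.
Money supply M = m × MB = 32.2581 × 6.56 ≈ 211.6131 billion.

211.61 billion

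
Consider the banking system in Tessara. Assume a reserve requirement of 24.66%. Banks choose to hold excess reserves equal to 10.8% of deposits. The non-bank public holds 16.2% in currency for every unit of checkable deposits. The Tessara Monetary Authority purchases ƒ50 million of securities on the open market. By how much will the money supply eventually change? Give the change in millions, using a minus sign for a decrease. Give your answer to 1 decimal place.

ƒ112.5 million

The money multiplier is m = (1 + c) / (rr + e + c) = (1 + 0.162) / (0.2466 + 0.108 + 0.162) ≈ 2.2493.
The purchase adds 50 million of base, so ΔM = m × ΔMB = 2.2493 × (+50) = 112.465 million.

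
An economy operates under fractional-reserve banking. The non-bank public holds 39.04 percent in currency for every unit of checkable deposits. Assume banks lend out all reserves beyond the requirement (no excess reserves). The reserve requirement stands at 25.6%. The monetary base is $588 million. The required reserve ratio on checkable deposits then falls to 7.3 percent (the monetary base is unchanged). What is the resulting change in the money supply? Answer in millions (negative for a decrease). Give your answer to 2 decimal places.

Initially m₁ = (1 + 0.3904) / (0.256 + 0.3904) ≈ 2.150990, so M₁ = 2.150990 × 588 ≈ 1264.7821 million.
After the change m₂ = (1 + 0.3904) / (0.073 + 0.3904) ≈ 3.000432, so M₂ = 3.000432 × 588 ≈ 1764.254 million.
ΔM = M₂ − M₁ = 1764.254 − 1264.7821 = 499.4719 million.

$499.47 million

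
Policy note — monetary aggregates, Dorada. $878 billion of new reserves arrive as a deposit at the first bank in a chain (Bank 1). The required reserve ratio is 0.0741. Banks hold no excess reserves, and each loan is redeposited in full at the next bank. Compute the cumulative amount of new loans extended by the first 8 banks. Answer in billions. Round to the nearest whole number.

Bank i lends (1 − rr)^i of the original deposit: Bank 1 lends 878·0.9259 = 812.9402, Bank 2 lends 878·0.9259² ≈ 752.7013, and so on.
Summing a geometric series: total = 878·[0.9259·(1 − 0.9259^8) / (1 − 0.9259)] ≈ 5044.9700 billion.

$5045 billion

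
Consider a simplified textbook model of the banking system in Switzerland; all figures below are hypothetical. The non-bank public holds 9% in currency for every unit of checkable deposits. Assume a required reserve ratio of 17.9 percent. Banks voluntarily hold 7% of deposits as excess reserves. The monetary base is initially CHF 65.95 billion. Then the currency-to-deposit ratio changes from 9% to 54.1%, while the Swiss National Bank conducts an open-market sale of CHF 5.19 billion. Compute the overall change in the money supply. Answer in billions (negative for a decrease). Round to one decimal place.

-93.5 billion

Before: m₁ = (1 + 0.09) / (0.179 + 0.07 + 0.09) ≈ 3.2153, MB₁ = 65.95, so M₁ = 3.2153 × 65.95 ≈ 212.049 billion.
After: m₂ = (1 + 0.541) / (0.179 + 0.07 + 0.541) ≈ 1.9506, MB₂ = 65.95 − 5.19 = 60.76, so M₂ = 1.9506 × 60.76 ≈ 118.5185 billion.
ΔM = M₂ − M₁ = 118.5185 − 212.049 = -93.5305 billion.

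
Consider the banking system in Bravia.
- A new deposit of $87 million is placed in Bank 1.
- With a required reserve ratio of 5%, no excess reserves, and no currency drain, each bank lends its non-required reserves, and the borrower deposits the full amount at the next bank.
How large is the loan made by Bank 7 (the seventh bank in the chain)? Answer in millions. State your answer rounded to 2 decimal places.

$60.76 million

Each bank lends a fraction (1 − rr) = 0.9500 of the deposit it receives, so Bank 7 receives 87·0.9500^6 and lends 87·0.9500^7 ≈ 60.7553 million.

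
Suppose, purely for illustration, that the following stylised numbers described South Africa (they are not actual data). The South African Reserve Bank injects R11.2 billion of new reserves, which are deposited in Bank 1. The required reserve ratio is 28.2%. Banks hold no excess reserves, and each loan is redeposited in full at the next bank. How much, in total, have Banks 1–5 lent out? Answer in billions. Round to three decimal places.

Bank i lends (1 − rr)^i of the original deposit: Bank 1 lends 11.2·0.7180 = 8.0416, Bank 2 lends 11.2·0.7180² ≈ 5.7739, and so on.
Summing a geometric series: total = 11.2·[0.7180·(1 − 0.7180^5) / (1 − 0.7180)] ≈ 23.0749 billion.

R23.075 billion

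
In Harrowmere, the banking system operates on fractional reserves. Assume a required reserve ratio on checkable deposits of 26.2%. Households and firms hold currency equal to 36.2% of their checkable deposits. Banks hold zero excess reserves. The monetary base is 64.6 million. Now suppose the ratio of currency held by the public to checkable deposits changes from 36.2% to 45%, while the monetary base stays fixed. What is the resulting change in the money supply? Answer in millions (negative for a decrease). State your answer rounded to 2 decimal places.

Initially m₁ = (1 + 0.362) / (0.262 + 0.362) ≈ 2.18269, so M₁ = 2.18269 × 64.6 ≈ 141.0018 million.
After the change m₂ = (1 + 0.45) / (0.262 + 0.45) ≈ 2.03652, so M₂ = 2.03652 × 64.6 ≈ 131.5592 million.
ΔM = M₂ − M₁ = 131.5592 − 141.0018 = -9.4426 million.

-9.44 million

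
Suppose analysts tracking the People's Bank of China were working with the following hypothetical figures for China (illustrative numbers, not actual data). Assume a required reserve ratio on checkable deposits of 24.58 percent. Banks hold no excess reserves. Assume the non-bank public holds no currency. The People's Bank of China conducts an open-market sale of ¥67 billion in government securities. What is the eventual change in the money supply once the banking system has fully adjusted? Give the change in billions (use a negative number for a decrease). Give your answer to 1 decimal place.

-272.6 billion

The simple money multiplier is m = 1/rr = 1/0.2458 ≈ 4.0683.
An open-market sale reduces the monetary base by 67 billion, so ΔM = m × ΔMB = 4.0683 × (−67) = -272.5761 billion.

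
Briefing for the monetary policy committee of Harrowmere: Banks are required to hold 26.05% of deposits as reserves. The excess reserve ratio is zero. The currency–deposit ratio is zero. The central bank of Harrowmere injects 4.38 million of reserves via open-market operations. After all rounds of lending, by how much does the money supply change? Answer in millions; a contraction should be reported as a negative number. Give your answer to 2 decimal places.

The simple money multiplier is m = 1/rr = 1/0.2605 ≈ 3.8388.
An open-market purchase increases the monetary base by 4.38 million, so ΔM = m × ΔMB = 3.8388 × 4.38 ≈ 16.8139 million.

16.81 million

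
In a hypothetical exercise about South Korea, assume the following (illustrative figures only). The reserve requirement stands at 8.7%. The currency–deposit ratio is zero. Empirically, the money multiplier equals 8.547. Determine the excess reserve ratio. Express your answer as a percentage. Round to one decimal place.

3.0%

Using m = 8.547. Since m = (1 + c)/(c + rr + e), the denominator satisfies c + rr + e = (1 + c)/m = (1 + 0) / 8.547 ≈ 0.117000.
With c = 0 and rr = 0.087, the excess reserve ratio is 0.117000 − 0 − 0.087 = 0.03.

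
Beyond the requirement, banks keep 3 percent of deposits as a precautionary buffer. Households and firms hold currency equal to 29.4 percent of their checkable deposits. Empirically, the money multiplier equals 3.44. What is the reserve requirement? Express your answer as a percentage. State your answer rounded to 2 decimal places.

5.22%

Using m = 3.44. Since m = (1 + c)/(c + rr + e), the denominator satisfies c + rr + e = (1 + c)/m = (1 + 0.294) / 3.44 ≈ 0.376163.
With c = 0.294 and e = 0.03, the reserve requirement is 0.376163 − 0.294 − 0.03 = 0.052163.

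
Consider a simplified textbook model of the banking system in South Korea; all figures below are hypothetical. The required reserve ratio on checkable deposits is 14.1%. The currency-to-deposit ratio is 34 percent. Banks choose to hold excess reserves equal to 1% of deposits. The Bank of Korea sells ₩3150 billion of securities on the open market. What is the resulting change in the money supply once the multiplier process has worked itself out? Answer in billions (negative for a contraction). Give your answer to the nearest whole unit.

The money multiplier is m = (1 + c) / (rr + e + c) = (1 + 0.34) / (0.141 + 0.01 + 0.34) ≈ 2.72912.
The sale removes 3150 billion of base, so ΔM = m × ΔMB = 2.72912 × (−3150) = -8596.728 billion.

-8597 billion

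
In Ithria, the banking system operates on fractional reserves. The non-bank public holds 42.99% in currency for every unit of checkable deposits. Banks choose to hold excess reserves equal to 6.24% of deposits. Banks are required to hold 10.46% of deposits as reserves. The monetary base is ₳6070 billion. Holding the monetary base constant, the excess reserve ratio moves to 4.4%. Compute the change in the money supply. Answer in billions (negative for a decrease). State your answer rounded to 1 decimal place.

₳462.5 billion

Initially m₁ = (1 + 0.4299) / (0.1046 + 0.0624 + 0.4299) ≈ 2.395544, so M₁ = 2.395544 × 6070 ≈ 14540.9521 billion.
After the change m₂ = (1 + 0.4299) / (0.1046 + 0.044 + 0.4299) ≈ 2.471737, so M₂ = 2.471737 × 6070 ≈ 15003.4436 billion.
ΔM = M₂ − M₁ = 15003.4436 − 14540.9521 = 462.4915 billion.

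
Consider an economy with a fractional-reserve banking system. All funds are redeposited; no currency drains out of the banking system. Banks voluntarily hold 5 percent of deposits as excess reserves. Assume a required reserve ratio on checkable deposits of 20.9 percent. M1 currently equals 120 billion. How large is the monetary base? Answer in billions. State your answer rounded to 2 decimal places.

The money multiplier is m = 1 / (rr + e) = 1 / (0.209 + 0.05) ≈ 3.861004.
MB = M / m = 120 / 3.861004 ≈ 31.08 billion.

31.08 billion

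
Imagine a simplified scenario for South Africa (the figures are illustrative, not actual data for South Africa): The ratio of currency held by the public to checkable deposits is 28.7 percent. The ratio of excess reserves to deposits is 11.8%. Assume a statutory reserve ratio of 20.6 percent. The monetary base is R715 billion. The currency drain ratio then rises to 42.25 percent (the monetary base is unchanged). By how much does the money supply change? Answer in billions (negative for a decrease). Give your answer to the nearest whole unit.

Initially m₁ = (1 + 0.287) / (0.206 + 0.118 + 0.287) ≈ 2.1064, so M₁ = 2.1064 × 715 = 1506.076 billion.
After the change m₂ = (1 + 0.4225) / (0.206 + 0.118 + 0.4225) ≈ 1.9056, so M₂ = 1.9056 × 715 = 1362.504 billion.
ΔM = M₂ − M₁ = 1362.504 − 1506.076 = -143.572 billion.

-144 billion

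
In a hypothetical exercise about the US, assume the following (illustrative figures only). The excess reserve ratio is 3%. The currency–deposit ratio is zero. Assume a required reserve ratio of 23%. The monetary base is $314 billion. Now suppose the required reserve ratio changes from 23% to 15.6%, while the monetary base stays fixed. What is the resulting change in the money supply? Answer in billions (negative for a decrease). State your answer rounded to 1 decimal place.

$480.5 billion

Initially m₁ = 1 / (0.23 + 0.03) ≈ 3.84615, so M₁ = 3.84615 × 314 = 1207.6911 billion.
After the change m₂ = 1 / (0.156 + 0.03) ≈ 5.37634, so M₂ = 5.37634 × 314 ≈ 1688.1708 billion.
ΔM = M₂ − M₁ = 1688.1708 − 1207.6911 = 480.4797 billion.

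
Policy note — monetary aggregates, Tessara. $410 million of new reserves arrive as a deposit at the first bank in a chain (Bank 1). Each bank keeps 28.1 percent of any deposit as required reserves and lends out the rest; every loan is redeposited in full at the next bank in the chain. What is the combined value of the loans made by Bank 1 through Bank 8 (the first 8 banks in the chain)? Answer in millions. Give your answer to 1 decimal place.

$974.1 million

Bank i lends (1 − rr)^i of the original deposit: Bank 1 lends 410·0.7190 = 294.7900, Bank 2 lends 410·0.7190² ≈ 211.9540, and so on.
Summing a geometric series: total = 410·[0.7190·(1 − 0.7190^8) / (1 − 0.7190)] ≈ 974.1479 million.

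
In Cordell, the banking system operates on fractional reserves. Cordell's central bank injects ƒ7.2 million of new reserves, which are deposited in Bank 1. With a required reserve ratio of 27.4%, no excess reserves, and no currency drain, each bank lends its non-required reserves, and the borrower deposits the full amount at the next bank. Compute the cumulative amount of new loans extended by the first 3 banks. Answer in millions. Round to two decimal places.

Bank i lends (1 − rr)^i of the original deposit: Bank 1 lends 7.2·0.7260 = 5.2272, Bank 2 lends 7.2·0.7260² ≈ 3.7949, and so on.
Summing a geometric series: total = 7.2·[0.7260·(1 − 0.7260^3) / (1 − 0.7260)] ≈ 11.7773 million.

ƒ11.78 million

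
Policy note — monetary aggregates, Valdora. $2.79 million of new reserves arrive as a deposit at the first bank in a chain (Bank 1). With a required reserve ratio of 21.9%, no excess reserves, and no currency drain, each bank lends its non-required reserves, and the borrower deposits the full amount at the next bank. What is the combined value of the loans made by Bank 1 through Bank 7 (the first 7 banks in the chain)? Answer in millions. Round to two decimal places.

Bank i lends (1 − rr)^i of the original deposit: Bank 1 lends 2.79·0.7810 ≈ 2.1790, Bank 2 lends 2.79·0.7810² ≈ 1.7018, and so on.
Summing a geometric series: total = 2.79·[0.7810·(1 − 0.7810^7) / (1 − 0.7810)] ≈ 8.1863 million.

$8.19 million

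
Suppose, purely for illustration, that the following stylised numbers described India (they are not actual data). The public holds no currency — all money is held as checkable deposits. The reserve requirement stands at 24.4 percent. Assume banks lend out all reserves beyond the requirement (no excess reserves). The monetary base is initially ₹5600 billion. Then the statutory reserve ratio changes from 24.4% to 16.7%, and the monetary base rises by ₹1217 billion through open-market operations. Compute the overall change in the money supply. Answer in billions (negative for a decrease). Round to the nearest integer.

Before: m₁ = 1 / (0.244) ≈ 4.09836, MB₁ = 5600, so M₁ = 4.09836 × 5600 = 22950.816 billion.
After: m₂ = 1 / (0.167) ≈ 5.98802, MB₂ = 5600 + 1217 = 6817, so M₂ = 5.98802 × 6817 ≈ 40820.3323 billion.
ΔM = M₂ − M₁ = 40820.3323 − 22950.816 = 17869.5163 billion.

₹17870 billion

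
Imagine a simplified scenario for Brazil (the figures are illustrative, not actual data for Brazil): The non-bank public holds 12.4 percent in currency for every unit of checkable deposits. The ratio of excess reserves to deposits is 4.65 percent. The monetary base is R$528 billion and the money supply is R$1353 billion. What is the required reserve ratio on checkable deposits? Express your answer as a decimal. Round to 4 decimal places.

Using m = M/MB = 1353/528 = 2.562500. Since m = (1 + c)/(c + rr + e), the denominator satisfies c + rr + e = (1 + c)/m = (1 + 0.124) / 2.562500 ≈ 0.438634.
With c = 0.124 and e = 0.0465, the required reserve ratio on checkable deposits is 0.438634 − 0.124 − 0.0465 = 0.268134.

0.2681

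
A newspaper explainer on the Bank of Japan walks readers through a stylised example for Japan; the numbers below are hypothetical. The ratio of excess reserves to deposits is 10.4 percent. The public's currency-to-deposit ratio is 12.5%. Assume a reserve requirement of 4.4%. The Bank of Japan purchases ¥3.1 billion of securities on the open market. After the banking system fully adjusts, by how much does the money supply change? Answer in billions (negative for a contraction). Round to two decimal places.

¥12.77 billion

The money multiplier is m = (1 + c) / (rr + e + c) = (1 + 0.125) / (0.044 + 0.104 + 0.125) ≈ 4.1209.
The purchase adds 3.1 billion of base, so ΔM = m × ΔMB = 4.1209 × (+3.1) ≈ 12.7748 billion.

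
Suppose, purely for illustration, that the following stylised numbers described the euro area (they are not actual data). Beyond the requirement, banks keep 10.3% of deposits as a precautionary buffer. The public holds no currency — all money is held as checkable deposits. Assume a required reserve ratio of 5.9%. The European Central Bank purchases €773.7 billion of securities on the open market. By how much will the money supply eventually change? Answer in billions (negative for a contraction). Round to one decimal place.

The money multiplier is m = 1 / (rr + e) = 1 / (0.059 + 0.103) ≈ 6.17284.
The purchase adds 773.7 billion of base, so ΔM = m × ΔMB = 6.17284 × (+773.7) ≈ 4775.9263 billion.

€4775.9 billion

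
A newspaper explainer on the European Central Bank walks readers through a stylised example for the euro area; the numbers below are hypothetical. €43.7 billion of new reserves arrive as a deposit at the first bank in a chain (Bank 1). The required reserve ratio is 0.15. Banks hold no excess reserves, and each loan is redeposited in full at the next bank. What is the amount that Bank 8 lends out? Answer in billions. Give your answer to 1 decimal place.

€11.9 billion

Each bank lends a fraction (1 − rr) = 0.8500 of the deposit it receives, so Bank 8 receives 43.7·0.8500^7 and lends 43.7·0.8500^8 ≈ 11.9078 billion.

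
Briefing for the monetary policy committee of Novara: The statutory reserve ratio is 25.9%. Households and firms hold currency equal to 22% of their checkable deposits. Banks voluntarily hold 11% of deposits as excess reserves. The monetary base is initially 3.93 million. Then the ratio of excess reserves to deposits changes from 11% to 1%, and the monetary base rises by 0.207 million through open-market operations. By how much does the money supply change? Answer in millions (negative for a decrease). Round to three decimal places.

Before: m₁ = (1 + 0.22) / (0.259 + 0.11 + 0.22) ≈ 2.07131, MB₁ = 3.93, so M₁ = 2.07131 × 3.93 ≈ 8.1402 million.
After: m₂ = (1 + 0.22) / (0.259 + 0.01 + 0.22) ≈ 2.49489, MB₂ = 3.93 + 0.207 = 4.137, so M₂ = 2.49489 × 4.137 ≈ 10.3214 million.
ΔM = M₂ − M₁ = 10.3214 − 8.1402 = 2.1812 million.

2.181 million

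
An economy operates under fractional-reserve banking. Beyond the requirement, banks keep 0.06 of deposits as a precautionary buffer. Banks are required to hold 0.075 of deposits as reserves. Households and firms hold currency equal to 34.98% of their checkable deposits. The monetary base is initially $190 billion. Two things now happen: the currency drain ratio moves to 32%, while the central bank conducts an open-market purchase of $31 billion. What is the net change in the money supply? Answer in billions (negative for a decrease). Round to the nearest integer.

Before: m₁ = (1 + 0.3498) / (0.075 + 0.06 + 0.3498) ≈ 2.7842, MB₁ = 190, so M₁ = 2.7842 × 190 = 528.998 billion.
After: m₂ = (1 + 0.32) / (0.075 + 0.06 + 0.32) ≈ 2.9011, MB₂ = 190 + 31 = 221, so M₂ = 2.9011 × 221 = 641.1431 billion.
ΔM = M₂ − M₁ = 641.1431 − 528.998 = 112.1451 billion.

$112 billion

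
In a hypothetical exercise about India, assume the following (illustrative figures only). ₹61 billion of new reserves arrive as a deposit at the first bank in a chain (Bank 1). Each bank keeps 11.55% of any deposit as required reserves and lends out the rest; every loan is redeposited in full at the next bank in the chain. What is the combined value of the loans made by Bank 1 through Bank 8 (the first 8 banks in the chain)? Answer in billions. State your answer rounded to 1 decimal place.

Bank i lends (1 − rr)^i of the original deposit: Bank 1 lends 61·0.8845 = 53.9545, Bank 2 lends 61·0.8845² ≈ 47.7228, and so on.
Summing a geometric series: total = 61·[0.8845·(1 − 0.8845^8) / (1 − 0.8845)] ≈ 292.1424 billion.

₹292.1 billion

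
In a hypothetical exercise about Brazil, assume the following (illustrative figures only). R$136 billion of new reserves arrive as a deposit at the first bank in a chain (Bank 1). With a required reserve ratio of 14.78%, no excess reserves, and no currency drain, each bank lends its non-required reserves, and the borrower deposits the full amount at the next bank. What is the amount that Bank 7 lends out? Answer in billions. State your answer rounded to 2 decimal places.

R$44.39 billion

Each bank lends a fraction (1 − rr) = 0.8522 of the deposit it receives, so Bank 7 receives 136·0.8522^6 and lends 136·0.8522^7 ≈ 44.3945 billion.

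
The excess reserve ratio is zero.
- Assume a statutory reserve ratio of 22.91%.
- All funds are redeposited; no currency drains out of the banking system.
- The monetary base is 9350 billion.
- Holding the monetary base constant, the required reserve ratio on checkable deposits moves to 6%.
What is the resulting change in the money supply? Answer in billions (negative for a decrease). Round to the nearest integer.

115021 billion

Initially m₁ = 1 / (0.2291) ≈ 4.36491, so M₁ = 4.36491 × 9350 = 40811.9085 billion.
After the change m₂ = 1 / (0.06) ≈ 16.66667, so M₂ = 16.66667 × 9350 = 155833.3645 billion.
ΔM = M₂ − M₁ = 155833.3645 − 40811.9085 = 115021.456 billion.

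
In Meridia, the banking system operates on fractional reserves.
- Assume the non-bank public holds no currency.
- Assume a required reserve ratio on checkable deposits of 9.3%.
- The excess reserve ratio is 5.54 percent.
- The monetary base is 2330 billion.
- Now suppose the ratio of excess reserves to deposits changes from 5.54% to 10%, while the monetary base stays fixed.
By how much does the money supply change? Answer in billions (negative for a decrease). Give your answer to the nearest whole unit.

-3628 billion

Initially m₁ = 1 / (0.093 + 0.0554) ≈ 6.73854, so M₁ = 6.73854 × 2330 = 15700.7982 billion.
After the change m₂ = 1 / (0.093 + 0.1) ≈ 5.18135, so M₂ = 5.18135 × 2330 = 12072.5455 billion.
ΔM = M₂ − M₁ = 12072.5455 − 15700.7982 = -3628.2527 billion.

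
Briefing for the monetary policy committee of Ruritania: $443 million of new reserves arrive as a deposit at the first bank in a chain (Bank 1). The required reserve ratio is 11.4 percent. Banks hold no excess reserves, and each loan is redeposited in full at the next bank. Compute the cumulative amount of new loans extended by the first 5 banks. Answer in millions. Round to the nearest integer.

$1563 million

Bank i lends (1 − rr)^i of the original deposit: Bank 1 lends 443·0.8860 = 392.4980, Bank 2 lends 443·0.8860² ≈ 347.7532, and so on.
Summing a geometric series: total = 443·[0.8860·(1 − 0.8860^5) / (1 − 0.8860)] ≈ 1563.2101 million.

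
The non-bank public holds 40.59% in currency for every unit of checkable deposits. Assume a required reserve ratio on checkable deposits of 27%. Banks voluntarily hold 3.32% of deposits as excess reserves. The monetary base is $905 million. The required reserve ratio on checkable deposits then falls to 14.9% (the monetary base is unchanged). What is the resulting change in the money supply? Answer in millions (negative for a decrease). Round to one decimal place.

Initially m₁ = (1 + 0.4059) / (0.27 + 0.0332 + 0.4059) ≈ 1.98265, so M₁ = 1.98265 × 905 ≈ 1794.2983 million.
After the change m₂ = (1 + 0.4059) / (0.149 + 0.0332 + 0.4059) ≈ 2.39058, so M₂ = 2.39058 × 905 = 2163.4749 million.
ΔM = M₂ − M₁ = 2163.4749 − 1794.2983 = 369.1766 million.

$369.2 million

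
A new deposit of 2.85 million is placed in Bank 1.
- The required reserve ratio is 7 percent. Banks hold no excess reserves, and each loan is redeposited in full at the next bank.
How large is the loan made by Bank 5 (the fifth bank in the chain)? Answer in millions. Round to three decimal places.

Each bank lends a fraction (1 − rr) = 0.9300 of the deposit it receives, so Bank 5 receives 2.85·0.9300^4 and lends 2.85·0.9300^5 ≈ 1.9827 million.

1.983 million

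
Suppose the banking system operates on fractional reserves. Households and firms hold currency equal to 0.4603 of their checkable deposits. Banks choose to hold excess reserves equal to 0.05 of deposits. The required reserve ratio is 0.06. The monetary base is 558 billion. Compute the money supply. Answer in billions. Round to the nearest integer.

1429 billion

The money multiplier is m = (1 + c) / (rr + e + c) = (1 + 0.4603) / (0.06 + 0.05 + 0.4603) ≈ 2.5606.
So M = m × MB = 2.5606 × 558 = 1428.8148 billion.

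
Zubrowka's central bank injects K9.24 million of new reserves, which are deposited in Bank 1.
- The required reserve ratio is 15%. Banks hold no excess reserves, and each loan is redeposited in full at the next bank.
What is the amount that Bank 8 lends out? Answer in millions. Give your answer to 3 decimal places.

Each bank lends a fraction (1 − rr) = 0.8500 of the deposit it receives, so Bank 8 receives 9.24·0.8500^7 and lends 9.24·0.8500^8 ≈ 2.5178 million.

K2.518 million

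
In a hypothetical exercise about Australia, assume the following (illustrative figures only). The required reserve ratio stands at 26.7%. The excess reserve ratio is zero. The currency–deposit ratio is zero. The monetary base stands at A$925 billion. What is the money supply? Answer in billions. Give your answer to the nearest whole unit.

A$3464 billion

With no currency drain or excess reserves, the money multiplier is m = 1/rr = 1/0.267 ≈ 3.7453.
Money supply M = m × MB = 3.7453 × 925 = 3464.4025 billion.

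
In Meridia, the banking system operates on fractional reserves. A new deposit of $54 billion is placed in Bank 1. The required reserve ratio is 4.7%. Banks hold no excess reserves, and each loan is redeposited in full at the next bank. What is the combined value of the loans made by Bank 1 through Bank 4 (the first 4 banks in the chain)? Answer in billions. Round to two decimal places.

$191.79 billion

Bank i lends (1 − rr)^i of the original deposit: Bank 1 lends 54·0.9530 = 51.4620, Bank 2 lends 54·0.9530² ≈ 49.0433, and so on.
Summing a geometric series: total = 54·[0.9530·(1 − 0.9530^4) / (1 − 0.9530)] ≈ 191.7851 billion.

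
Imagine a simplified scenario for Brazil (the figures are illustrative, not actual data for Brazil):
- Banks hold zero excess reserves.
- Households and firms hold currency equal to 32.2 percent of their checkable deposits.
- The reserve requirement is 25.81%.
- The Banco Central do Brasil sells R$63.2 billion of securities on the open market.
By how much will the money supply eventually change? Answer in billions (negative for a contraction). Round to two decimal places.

-144.03 billion

The money multiplier is m = (1 + c) / (rr + c) = (1 + 0.322) / (0.2581 + 0.322) ≈ 2.27892.
The sale removes 63.2 billion of base, so ΔM = m × ΔMB = 2.27892 × (−63.2) ≈ -144.0277 billion.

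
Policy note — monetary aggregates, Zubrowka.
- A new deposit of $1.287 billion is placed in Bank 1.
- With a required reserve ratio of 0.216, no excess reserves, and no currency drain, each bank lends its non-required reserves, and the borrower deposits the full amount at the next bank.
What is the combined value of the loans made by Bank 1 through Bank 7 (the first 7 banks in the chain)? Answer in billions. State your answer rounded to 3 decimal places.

Bank i lends (1 − rr)^i of the original deposit: Bank 1 lends 1.287·0.7840 ≈ 1.0090, Bank 2 lends 1.287·0.7840² ≈ 0.7911, and so on.
Summing a geometric series: total = 1.287·[0.7840·(1 − 0.7840^7) / (1 − 0.7840)] ≈ 3.8209 billion.

$3.821 billion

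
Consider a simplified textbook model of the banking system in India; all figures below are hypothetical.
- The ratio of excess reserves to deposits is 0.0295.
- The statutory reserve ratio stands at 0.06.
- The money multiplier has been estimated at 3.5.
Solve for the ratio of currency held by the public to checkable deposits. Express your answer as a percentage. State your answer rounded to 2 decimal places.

Using m = 3.5. From m = (1 + c)/(c + rr + e), rearranging gives 1 + c = m·(c + rr + e), so c·(1 − m) = m·(rr + e) − 1.
Hence c = [m·(rr + e) − 1]/(1 − m) = [3.5 × (0.06 + 0.0295) − 1] / (1 − 3.5) = 0.274700.

27.47%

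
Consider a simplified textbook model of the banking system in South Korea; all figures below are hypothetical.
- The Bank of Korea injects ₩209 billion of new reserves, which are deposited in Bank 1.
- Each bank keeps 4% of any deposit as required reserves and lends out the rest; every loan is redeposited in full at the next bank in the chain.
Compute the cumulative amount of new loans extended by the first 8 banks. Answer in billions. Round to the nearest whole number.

₩1398 billion

Bank i lends (1 − rr)^i of the original deposit: Bank 1 lends 209·0.9600 = 200.6400, Bank 2 lends 209·0.9600² = 192.6144, and so on.
Summing a geometric series: total = 209·[0.9600·(1 − 0.9600^8) / (1 − 0.9600)] ≈ 1397.5099 billion.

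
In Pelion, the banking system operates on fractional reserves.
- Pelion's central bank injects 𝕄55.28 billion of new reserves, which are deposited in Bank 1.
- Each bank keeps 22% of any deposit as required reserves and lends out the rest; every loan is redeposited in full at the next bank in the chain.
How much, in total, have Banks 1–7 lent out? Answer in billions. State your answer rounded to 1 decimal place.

Bank i lends (1 − rr)^i of the original deposit: Bank 1 lends 55.28·0.7800 = 43.1184, Bank 2 lends 55.28·0.7800² ≈ 33.6324, and so on.
Summing a geometric series: total = 55.28·[0.7800·(1 − 0.7800^7) / (1 − 0.7800)] ≈ 161.5655 billion.

𝕄161.6 billion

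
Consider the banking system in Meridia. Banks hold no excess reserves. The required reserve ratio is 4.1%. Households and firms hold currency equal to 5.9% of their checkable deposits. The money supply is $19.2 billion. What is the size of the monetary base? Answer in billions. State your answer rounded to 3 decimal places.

The money multiplier is m = (1 + c) / (rr + c) = (1 + 0.059) / (0.041 + 0.059) = 10.59.
MB = M / m = 19.2 / 10.59 ≈ 1.813 billion.

$1.813 billion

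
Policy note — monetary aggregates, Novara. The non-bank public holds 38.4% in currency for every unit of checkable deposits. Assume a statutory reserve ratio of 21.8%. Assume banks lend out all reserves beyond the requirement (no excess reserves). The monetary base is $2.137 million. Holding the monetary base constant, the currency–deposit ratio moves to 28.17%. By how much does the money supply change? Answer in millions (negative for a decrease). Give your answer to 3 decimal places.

$0.568 million

Initially m₁ = (1 + 0.384) / (0.218 + 0.384) ≈ 2.29900, so M₁ = 2.29900 × 2.137 ≈ 4.913 million.
After the change m₂ = (1 + 0.2817) / (0.218 + 0.2817) ≈ 2.56494, so M₂ = 2.56494 × 2.137 ≈ 5.4813 million.
ΔM = M₂ − M₁ = 5.4813 − 4.913 = 0.5683 million.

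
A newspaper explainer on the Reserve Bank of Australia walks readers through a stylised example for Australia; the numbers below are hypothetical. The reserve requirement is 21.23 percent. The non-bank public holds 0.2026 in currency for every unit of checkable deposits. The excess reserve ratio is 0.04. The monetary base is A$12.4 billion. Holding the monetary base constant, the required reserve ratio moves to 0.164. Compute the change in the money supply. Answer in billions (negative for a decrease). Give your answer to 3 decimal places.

A$3.894 billion

Initially m₁ = (1 + 0.2026) / (0.2123 + 0.04 + 0.2026) ≈ 2.643658, so M₁ = 2.643658 × 12.4 ≈ 32.7814 billion.
After the change m₂ = (1 + 0.2026) / (0.164 + 0.04 + 0.2026) ≈ 2.957698, so M₂ = 2.957698 × 12.4 ≈ 36.6755 billion.
ΔM = M₂ − M₁ = 36.6755 − 32.7814 = 3.8941 billion.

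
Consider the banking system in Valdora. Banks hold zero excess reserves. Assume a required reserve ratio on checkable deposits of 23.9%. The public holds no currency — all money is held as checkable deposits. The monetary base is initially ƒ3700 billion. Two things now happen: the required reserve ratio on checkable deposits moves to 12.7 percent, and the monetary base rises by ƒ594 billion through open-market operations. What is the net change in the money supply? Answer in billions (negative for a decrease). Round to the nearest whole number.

ƒ18330 billion

Before: m₁ = 1 / (0.239) ≈ 4.18410, MB₁ = 3700, so M₁ = 4.18410 × 3700 = 15481.17 billion.
After: m₂ = 1 / (0.127) ≈ 7.87402, MB₂ = 3700 + 594 = 4294, so M₂ = 7.87402 × 4294 ≈ 33811.0419 billion.
ΔM = M₂ − M₁ = 33811.0419 − 15481.17 = 18329.8719 billion.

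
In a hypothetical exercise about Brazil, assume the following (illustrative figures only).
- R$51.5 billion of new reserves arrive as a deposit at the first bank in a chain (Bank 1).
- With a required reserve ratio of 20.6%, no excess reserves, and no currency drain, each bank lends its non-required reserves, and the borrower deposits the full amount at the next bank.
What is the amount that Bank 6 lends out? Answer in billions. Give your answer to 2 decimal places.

R$12.90 billion

Each bank lends a fraction (1 − rr) = 0.7940 of the deposit it receives, so Bank 6 receives 51.5·0.7940^5 and lends 51.5·0.7940^6 ≈ 12.9042 billion.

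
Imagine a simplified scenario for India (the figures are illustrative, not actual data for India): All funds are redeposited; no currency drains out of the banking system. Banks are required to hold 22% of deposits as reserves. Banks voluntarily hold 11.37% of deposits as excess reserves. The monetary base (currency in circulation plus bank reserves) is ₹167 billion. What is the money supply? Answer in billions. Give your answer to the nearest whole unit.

The money multiplier is m = 1 / (rr + e) = 1 / (0.22 + 0.1137) ≈ 2.9967.
So M = m × MB = 2.9967 × 167 = 500.4489 billion.

₹500 billion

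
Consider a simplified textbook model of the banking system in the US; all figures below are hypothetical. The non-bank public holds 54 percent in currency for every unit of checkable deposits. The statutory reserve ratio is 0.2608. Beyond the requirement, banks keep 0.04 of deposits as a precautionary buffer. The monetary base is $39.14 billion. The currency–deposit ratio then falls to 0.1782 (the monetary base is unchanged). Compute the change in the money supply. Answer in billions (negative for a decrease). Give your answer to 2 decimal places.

Initially m₁ = (1 + 0.54) / (0.2608 + 0.04 + 0.54) ≈ 1.83159, so M₁ = 1.83159 × 39.14 ≈ 71.6884 billion.
After the change m₂ = (1 + 0.1782) / (0.2608 + 0.04 + 0.1782) ≈ 2.45971, so M₂ = 2.45971 × 39.14 ≈ 96.273 billion.
ΔM = M₂ − M₁ = 96.273 − 71.6884 = 24.5846 billion.

$24.58 billion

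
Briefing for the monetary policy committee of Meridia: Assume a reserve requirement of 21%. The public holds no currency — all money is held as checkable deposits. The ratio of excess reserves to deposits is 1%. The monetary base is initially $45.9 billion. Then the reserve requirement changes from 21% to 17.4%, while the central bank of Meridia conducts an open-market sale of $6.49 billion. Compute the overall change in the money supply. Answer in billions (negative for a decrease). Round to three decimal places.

$5.548 billion

Before: m₁ = 1 / (0.21 + 0.01) ≈ 4.545455, MB₁ = 45.9, so M₁ = 4.545455 × 45.9 ≈ 208.6364 billion.
After: m₂ = 1 / (0.174 + 0.01) ≈ 5.434783, MB₂ = 45.9 − 6.49 = 39.41, so M₂ = 5.434783 × 39.41 ≈ 214.1848 billion.
ΔM = M₂ − M₁ = 214.1848 − 208.6364 = 5.5484 billion.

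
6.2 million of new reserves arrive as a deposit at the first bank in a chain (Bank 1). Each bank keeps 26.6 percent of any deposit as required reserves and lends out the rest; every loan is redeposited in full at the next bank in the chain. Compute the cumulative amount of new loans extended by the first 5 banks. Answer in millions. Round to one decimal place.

13.5 million

Bank i lends (1 − rr)^i of the original deposit: Bank 1 lends 6.2·0.7340 = 4.5508, Bank 2 lends 6.2·0.7340² ≈ 3.3403, and so on.
Summing a geometric series: total = 6.2·[0.7340·(1 − 0.7340^5) / (1 − 0.7340)] ≈ 13.4634 million.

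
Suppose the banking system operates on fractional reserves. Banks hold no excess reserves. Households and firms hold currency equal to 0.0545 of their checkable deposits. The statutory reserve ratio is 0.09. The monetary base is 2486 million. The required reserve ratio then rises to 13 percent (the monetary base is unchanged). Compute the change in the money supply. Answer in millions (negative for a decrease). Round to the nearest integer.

-3933 million

Initially m₁ = (1 + 0.0545) / (0.09 + 0.0545) ≈ 7.29758, so M₁ = 7.29758 × 2486 ≈ 18141.7839 million.
After the change m₂ = (1 + 0.0545) / (0.13 + 0.0545) ≈ 5.71545, so M₂ = 5.71545 × 2486 = 14208.6087 million.
ΔM = M₂ − M₁ = 14208.6087 − 18141.7839 = -3933.1752 million.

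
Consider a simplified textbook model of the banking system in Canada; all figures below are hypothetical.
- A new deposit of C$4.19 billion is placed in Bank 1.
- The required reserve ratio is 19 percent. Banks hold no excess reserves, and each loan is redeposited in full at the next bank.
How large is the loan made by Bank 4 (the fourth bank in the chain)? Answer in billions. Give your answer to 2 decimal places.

Each bank lends a fraction (1 − rr) = 0.8100 of the deposit it receives, so Bank 4 receives 4.19·0.8100^3 and lends 4.19·0.8100^4 ≈ 1.8037 billion.

C$1.80 billion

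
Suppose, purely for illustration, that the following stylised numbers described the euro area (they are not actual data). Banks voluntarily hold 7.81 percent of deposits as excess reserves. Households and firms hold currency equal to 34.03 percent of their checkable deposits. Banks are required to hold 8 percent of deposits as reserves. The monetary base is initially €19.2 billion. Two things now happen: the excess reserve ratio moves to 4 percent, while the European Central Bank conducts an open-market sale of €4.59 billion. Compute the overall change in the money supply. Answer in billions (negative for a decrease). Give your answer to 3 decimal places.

Before: m₁ = (1 + 0.3403) / (0.08 + 0.0781 + 0.3403) ≈ 2.689205, MB₁ = 19.2, so M₁ = 2.689205 × 19.2 ≈ 51.6327 billion.
After: m₂ = (1 + 0.3403) / (0.08 + 0.04 + 0.3403) ≈ 2.911797, MB₂ = 19.2 − 4.59 = 14.61, so M₂ = 2.911797 × 14.61 ≈ 42.5414 billion.
ΔM = M₂ − M₁ = 42.5414 − 51.6327 = -9.0913 billion.

-9.091 billion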